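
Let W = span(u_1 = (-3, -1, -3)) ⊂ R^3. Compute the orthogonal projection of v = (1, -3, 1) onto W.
proj_W(v) = (9/19, 3/19, 9/19)

Set up U = [u_1 | ... | u_1] ∈ R^(3×1). The projector onto W = col(U) is P = U (U^T U)^(-1) U^T.
Compute U^T U =
  [19],
and U^T v = (-3).
Solve U^T U · c = U^T v for the coefficients: c = (-3/19). The projection is proj_W(v) = U c.
Check: (v - proj_W(v)) · u_1 = 0  (should be 0).
Result: proj_W(v) = (9/19, 3/19, 9/19).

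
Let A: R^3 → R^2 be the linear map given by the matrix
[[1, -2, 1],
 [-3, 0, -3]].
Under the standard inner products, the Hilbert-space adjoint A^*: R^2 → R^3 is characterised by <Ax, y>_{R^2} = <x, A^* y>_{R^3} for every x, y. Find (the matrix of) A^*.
A^* = A^T =
[[1, -3],
 [-2, 0],
 [1, -3]]

For real matrices with standard dot products, the defining identity <Ax, y> = <x, A^* y> gives (Ax)^T y = x^T (A^*) y, i.e. x^T A^T y = x^T (A^*) y. Since this holds for all x, y, we must have A^* = A^T. Therefore
A^* =
[[1, -3],
 [-2, 0],
 [1, -3]].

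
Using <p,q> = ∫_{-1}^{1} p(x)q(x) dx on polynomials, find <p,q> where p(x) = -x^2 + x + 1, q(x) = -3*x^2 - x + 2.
<p,q> = 6/5

Expand the product: p(x)·q(x) = 3*x^4 - 2*x^3 - 6*x^2 + x + 2.
∫_{-1}^{1} of each monomial x^k gives [2/(k+1) if k even, 0 if k odd]. Integrating term-by-term (or equivalently evaluating the antiderivative F(x) = 3*x^5/5 - x^4/2 - 2*x^3 + x^2/2 + 2*x at the endpoints):
  F(1) − F(−1) = 3/5 − (-3/5) = 6/5.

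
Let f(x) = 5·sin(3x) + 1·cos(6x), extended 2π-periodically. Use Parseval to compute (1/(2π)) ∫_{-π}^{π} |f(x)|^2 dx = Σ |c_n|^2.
Σ |c_n|^2 = 13

Expand |f|^2 and use orthogonality of {sin(nx), cos(mx)} on [-π, π]:
  ∫_{-π}^{π} sin(nx)^2 dx = π, ∫ cos(mx)^2 dx = π, and cross terms integrate to 0.
So ∫_{-π}^{π} f(x)^2 dx = 5^2 · π + 1^2 · π = (25 + 1)π.
Divide by 2π: (25 + 1)/2 = 13.
By Parseval, this equals Σ |c_n|^2.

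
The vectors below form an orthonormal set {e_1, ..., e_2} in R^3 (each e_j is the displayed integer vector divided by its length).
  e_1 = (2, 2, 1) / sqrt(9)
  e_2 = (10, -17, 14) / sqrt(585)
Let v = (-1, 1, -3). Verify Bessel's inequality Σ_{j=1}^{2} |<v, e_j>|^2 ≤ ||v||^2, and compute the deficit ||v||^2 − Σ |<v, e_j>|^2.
Σ |<v, e_j>|^2 = 594/65; ||v||^2 = 11; deficit = 121/65

Write each e_j = u_j / sqrt(<u_j, u_j>) where u_j is the displayed integer vector. Then <v, e_j> = <v, u_j> / sqrt(<u_j, u_j>), so |<v, e_j>|^2 = <v, u_j>^2 / <u_j, u_j>.
Coefficients: <v, e_1> = -3/sqrt(9), <v, e_2> = -69/sqrt(585).
Square and sum: Σ |<v, e_j>|^2 = 594/65.
Compute ||v||^2 = v·v = 11.
Deficit = 11 − 594/65 = 121/65 ≥ 0, confirming Bessel's inequality. (The deficit equals ||v − Σ <v,e_j> e_j||^2, the squared distance from v to span{e_j}.)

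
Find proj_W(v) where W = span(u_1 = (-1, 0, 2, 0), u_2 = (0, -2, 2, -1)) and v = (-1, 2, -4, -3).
proj_W(v) = (27/29, 34/29, -88/29, 17/29)

Set up U = [u_1 | ... | u_2] ∈ R^(4×2). The projector onto W = col(U) is P = U (U^T U)^(-1) U^T.
Compute U^T U =
  [5, 4]
  [4, 9],
and U^T v = (-7, -9).
Solve U^T U · c = U^T v for the coefficients: c = (-27/29, -17/29). The projection is proj_W(v) = U c.
Check: (v - proj_W(v)) · u_1 = 0  (should be 0).
Check: (v - proj_W(v)) · u_2 = 0  (should be 0).
Result: proj_W(v) = (27/29, 34/29, -88/29, 17/29).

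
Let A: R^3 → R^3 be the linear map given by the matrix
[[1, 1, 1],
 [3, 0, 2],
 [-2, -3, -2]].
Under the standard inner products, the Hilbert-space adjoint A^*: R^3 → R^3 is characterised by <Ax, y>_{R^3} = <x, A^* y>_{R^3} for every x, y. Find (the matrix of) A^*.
A^* = A^T =
[[1, 3, -2],
 [1, 0, -3],
 [1, 2, -2]]

For real matrices with standard dot products, the defining identity <Ax, y> = <x, A^* y> gives (Ax)^T y = x^T (A^*) y, i.e. x^T A^T y = x^T (A^*) y. Since this holds for all x, y, we must have A^* = A^T. Therefore
A^* =
[[1, 3, -2],
 [1, 0, -3],
 [1, 2, -2]].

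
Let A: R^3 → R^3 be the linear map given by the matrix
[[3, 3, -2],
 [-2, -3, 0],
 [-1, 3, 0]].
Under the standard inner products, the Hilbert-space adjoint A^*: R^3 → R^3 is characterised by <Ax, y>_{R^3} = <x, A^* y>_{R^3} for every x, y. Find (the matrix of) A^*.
A^* = A^T =
[[3, -2, -1],
 [3, -3, 3],
 [-2, 0, 0]]

For real matrices with standard dot products, the defining identity <Ax, y> = <x, A^* y> gives (Ax)^T y = x^T (A^*) y, i.e. x^T A^T y = x^T (A^*) y. Since this holds for all x, y, we must have A^* = A^T. Therefore
A^* =
[[3, -2, -1],
 [3, -3, 3],
 [-2, 0, 0]].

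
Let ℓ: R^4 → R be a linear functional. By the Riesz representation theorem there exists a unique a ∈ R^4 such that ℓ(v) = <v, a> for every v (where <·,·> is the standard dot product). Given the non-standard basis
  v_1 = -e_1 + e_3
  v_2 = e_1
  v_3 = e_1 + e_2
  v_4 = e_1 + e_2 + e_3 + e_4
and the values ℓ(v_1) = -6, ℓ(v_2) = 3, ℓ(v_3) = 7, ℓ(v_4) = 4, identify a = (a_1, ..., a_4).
a = (3, 4, -3, 0)

Write a = (a_1, ..., a_4) in the standard basis. For each basis vector v_i, ℓ(v_i) = <v_i, a> is a linear equation in the a_j's. Collect the n equations into a matrix system V a = ℓ, where row i of V is v_i (expressed in the standard basis). Since V is invertible (lower-triangular with 1s on the diagonal, up to permutation), solve by back-substitution:
  V =
[[-1, 0, 1, 0],
 [1, 0, 0, 0],
 [1, 1, 0, 0],
 [1, 1, 1, 1]]
  V a = (-6, 3, 7, 4)
Solving gives a = (3, 4, -3, 0).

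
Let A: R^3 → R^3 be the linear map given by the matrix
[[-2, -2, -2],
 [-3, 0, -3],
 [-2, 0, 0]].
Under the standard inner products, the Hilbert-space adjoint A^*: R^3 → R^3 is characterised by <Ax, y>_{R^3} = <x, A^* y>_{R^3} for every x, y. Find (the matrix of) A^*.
A^* = A^T =
[[-2, -3, -2],
 [-2, 0, 0],
 [-2, -3, 0]]

For real matrices with standard dot products, the defining identity <Ax, y> = <x, A^* y> gives (Ax)^T y = x^T (A^*) y, i.e. x^T A^T y = x^T (A^*) y. Since this holds for all x, y, we must have A^* = A^T. Therefore
A^* =
[[-2, -3, -2],
 [-2, 0, 0],
 [-2, -3, 0]].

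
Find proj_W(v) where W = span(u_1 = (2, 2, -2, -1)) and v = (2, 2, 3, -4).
proj_W(v) = (12/13, 12/13, -12/13, -6/13)

Set up U = [u_1 | ... | u_1] ∈ R^(4×1). The projector onto W = col(U) is P = U (U^T U)^(-1) U^T.
Compute U^T U =
  [13],
and U^T v = (6).
Solve U^T U · c = U^T v for the coefficients: c = (6/13). The projection is proj_W(v) = U c.
Check: (v - proj_W(v)) · u_1 = 0  (should be 0).
Result: proj_W(v) = (12/13, 12/13, -12/13, -6/13).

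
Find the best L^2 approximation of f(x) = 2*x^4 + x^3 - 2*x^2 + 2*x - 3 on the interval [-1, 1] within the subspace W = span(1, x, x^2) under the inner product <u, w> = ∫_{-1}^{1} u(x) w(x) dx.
g(x) = -2*x^2/7 + 13*x/5 - 111/35

The best approximation g ∈ W is the orthogonal projection of f onto W. Writing g = a_0 + a_1 x + a_2 x^2, the coefficients solve the normal equations G · a = b where
  G_{ij} = <φ_i, φ_j> and b_i = <f, φ_i>, with φ_0 = 1, φ_1 = x, φ_2 = x^2.
G =
  [2, 0, 2/3]
  [0, 2/3, 0]
  [2/3, 0, 2/5],
b = (-98/15, 26/15, -78/35).
Solving gives a_0 = -111/35, a_1 = 13/5, a_2 = -2/7, so
  g(x) = -2*x^2/7 + 13*x/5 - 111/35.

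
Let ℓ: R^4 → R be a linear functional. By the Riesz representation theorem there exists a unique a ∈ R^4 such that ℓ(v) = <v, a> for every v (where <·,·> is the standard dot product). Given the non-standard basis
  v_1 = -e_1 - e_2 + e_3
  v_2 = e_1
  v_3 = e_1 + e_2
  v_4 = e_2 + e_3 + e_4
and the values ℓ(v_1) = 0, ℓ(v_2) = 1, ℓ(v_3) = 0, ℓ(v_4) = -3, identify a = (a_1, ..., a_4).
a = (1, -1, 0, -2)

Write a = (a_1, ..., a_4) in the standard basis. For each basis vector v_i, ℓ(v_i) = <v_i, a> is a linear equation in the a_j's. Collect the n equations into a matrix system V a = ℓ, where row i of V is v_i (expressed in the standard basis). Since V is invertible (lower-triangular with 1s on the diagonal, up to permutation), solve by back-substitution:
  V =
[[-1, -1, 1, 0],
 [1, 0, 0, 0],
 [1, 1, 0, 0],
 [0, 1, 1, 1]]
  V a = (0, 1, 0, -3)
Solving gives a = (1, -1, 0, -2).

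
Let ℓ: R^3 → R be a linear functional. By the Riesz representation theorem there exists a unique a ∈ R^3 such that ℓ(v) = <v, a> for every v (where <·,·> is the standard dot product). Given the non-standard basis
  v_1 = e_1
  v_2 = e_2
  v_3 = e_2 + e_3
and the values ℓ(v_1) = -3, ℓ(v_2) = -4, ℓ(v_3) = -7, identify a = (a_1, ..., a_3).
a = (-3, -4, -3)

Write a = (a_1, ..., a_3) in the standard basis. For each basis vector v_i, ℓ(v_i) = <v_i, a> is a linear equation in the a_j's. Collect the n equations into a matrix system V a = ℓ, where row i of V is v_i (expressed in the standard basis). Since V is invertible (lower-triangular with 1s on the diagonal, up to permutation), solve by back-substitution:
  V =
[[1, 0, 0],
 [0, 1, 0],
 [0, 1, 1]]
  V a = (-3, -4, -7)
Solving gives a = (-3, -4, -3).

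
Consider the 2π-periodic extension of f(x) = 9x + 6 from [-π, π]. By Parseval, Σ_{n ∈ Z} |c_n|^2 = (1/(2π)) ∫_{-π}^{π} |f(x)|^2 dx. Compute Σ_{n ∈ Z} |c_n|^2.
Σ |c_n|^2 = 27π^2 + 36

Expand and integrate term by term over [-π, π]:
  ∫ (9x)^2 dx = 81·(2π^3/3); ∫ 2·9·(6)·x dx = 0 (odd integrand); ∫ 6^2 dx = 36·2π.
So (1/(2π)) ∫_{-π}^{π} (9x + 6)^2 dx = 81π^2/3 + 36 = 27π^2 + 36.
Parseval ⇒ Σ |c_n|^2 = 27π^2 + 36.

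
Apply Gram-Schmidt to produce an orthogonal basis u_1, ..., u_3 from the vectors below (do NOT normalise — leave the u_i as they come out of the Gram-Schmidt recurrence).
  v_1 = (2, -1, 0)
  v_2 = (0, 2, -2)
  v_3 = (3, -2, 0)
Orthogonal basis:
  u_1 = (2, -1, 0)
  u_2 = (4/5, 8/5, -2)
  u_3 = (-1/9, -2/9, -2/9)

Apply the Gram-Schmidt recurrence
  u_1 = v_1
  u_i = v_i − Σ_{j<i} ((v_i · u_j) / (u_j · u_j)) · u_j.

Step by step this gives:
  u_1 = (2, -1, 0)
  u_2 = (4/5, 8/5, -2)
  u_3 = (-1/9, -2/9, -2/9)

Orthogonality check:
  u_2 · u_1 = 0 (should be 0)
  u_3 · u_1 = 0 (should be 0)
  u_3 · u_2 = 0 (should be 0)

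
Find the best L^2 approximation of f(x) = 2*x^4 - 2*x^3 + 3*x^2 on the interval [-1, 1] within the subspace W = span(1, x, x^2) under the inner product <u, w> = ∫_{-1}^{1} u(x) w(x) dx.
g(x) = 33*x^2/7 - 6*x/5 - 6/35

The best approximation g ∈ W is the orthogonal projection of f onto W. Writing g = a_0 + a_1 x + a_2 x^2, the coefficients solve the normal equations G · a = b where
  G_{ij} = <φ_i, φ_j> and b_i = <f, φ_i>, with φ_0 = 1, φ_1 = x, φ_2 = x^2.
G =
  [2, 0, 2/3]
  [0, 2/3, 0]
  [2/3, 0, 2/5],
b = (14/5, -4/5, 62/35).
Solving gives a_0 = -6/35, a_1 = -6/5, a_2 = 33/7, so
  g(x) = 33*x^2/7 - 6*x/5 - 6/35.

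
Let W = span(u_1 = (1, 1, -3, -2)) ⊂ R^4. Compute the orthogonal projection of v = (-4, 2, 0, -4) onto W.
proj_W(v) = (2/5, 2/5, -6/5, -4/5)

Set up U = [u_1 | ... | u_1] ∈ R^(4×1). The projector onto W = col(U) is P = U (U^T U)^(-1) U^T.
Compute U^T U =
  [15],
and U^T v = (6).
Solve U^T U · c = U^T v for the coefficients: c = (2/5). The projection is proj_W(v) = U c.
Check: (v - proj_W(v)) · u_1 = 0  (should be 0).
Result: proj_W(v) = (2/5, 2/5, -6/5, -4/5).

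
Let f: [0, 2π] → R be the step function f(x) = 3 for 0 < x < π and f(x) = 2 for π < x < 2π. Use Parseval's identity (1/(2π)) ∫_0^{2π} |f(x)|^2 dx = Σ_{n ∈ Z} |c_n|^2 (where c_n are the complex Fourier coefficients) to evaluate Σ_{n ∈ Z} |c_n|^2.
Σ |c_n|^2 = 13/2

Parseval equates the L^2 energy of f (normalised by 1/(2π)) with the ℓ^2 sum of its Fourier coefficients: (1/(2π)) ∫_0^{2π} |f|^2 = Σ |c_n|^2.
Compute the left side: (1/(2π)) [∫_0^π 3^2 dx + ∫_π^{2π} 2^2 dx] = (1/(2π)) · (9π + 4π) = (9 + 4)/2 = 13/2.
So Σ_{n ∈ Z} |c_n|^2 = 13/2.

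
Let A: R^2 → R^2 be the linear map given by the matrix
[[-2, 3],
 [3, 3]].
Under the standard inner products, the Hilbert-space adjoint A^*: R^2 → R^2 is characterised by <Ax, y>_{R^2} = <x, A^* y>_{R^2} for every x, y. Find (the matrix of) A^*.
A^* = A^T =
[[-2, 3],
 [3, 3]]

For real matrices with standard dot products, the defining identity <Ax, y> = <x, A^* y> gives (Ax)^T y = x^T (A^*) y, i.e. x^T A^T y = x^T (A^*) y. Since this holds for all x, y, we must have A^* = A^T. Therefore
A^* =
[[-2, 3],
 [3, 3]].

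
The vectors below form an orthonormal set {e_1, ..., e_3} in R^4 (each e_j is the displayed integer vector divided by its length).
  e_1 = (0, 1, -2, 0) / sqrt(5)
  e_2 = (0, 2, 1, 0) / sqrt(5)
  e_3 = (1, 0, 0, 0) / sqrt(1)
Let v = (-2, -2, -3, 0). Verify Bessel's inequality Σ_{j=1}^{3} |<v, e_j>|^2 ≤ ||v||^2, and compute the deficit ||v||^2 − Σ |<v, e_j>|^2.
Σ |<v, e_j>|^2 = 17; ||v||^2 = 17; deficit = 0

Write each e_j = u_j / sqrt(<u_j, u_j>) where u_j is the displayed integer vector. Then <v, e_j> = <v, u_j> / sqrt(<u_j, u_j>), so |<v, e_j>|^2 = <v, u_j>^2 / <u_j, u_j>.
Coefficients: <v, e_1> = 4/sqrt(5), <v, e_2> = -7/sqrt(5), <v, e_3> = -2/sqrt(1).
Square and sum: Σ |<v, e_j>|^2 = 17.
Compute ||v||^2 = v·v = 17.
Deficit = 17 − 17 = 0 ≥ 0, confirming Bessel's inequality. (The deficit equals ||v − Σ <v,e_j> e_j||^2, the squared distance from v to span{e_j}.)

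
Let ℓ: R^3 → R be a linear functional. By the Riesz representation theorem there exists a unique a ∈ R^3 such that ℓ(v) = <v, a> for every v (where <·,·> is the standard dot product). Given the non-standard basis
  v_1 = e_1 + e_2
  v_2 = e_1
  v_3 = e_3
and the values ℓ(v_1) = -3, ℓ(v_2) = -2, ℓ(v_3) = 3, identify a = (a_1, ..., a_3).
a = (-2, -1, 3)

Write a = (a_1, ..., a_3) in the standard basis. For each basis vector v_i, ℓ(v_i) = <v_i, a> is a linear equation in the a_j's. Collect the n equations into a matrix system V a = ℓ, where row i of V is v_i (expressed in the standard basis). Since V is invertible (lower-triangular with 1s on the diagonal, up to permutation), solve by back-substitution:
  V =
[[1, 1, 0],
 [1, 0, 0],
 [0, 0, 1]]
  V a = (-3, -2, 3)
Solving gives a = (-2, -1, 3).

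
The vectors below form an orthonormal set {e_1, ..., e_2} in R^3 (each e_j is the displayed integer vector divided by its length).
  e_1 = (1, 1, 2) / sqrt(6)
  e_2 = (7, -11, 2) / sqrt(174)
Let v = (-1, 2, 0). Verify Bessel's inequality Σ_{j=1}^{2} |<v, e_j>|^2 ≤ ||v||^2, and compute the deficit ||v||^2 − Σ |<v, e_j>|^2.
Σ |<v, e_j>|^2 = 5; ||v||^2 = 5; deficit = 0

Write each e_j = u_j / sqrt(<u_j, u_j>) where u_j is the displayed integer vector. Then <v, e_j> = <v, u_j> / sqrt(<u_j, u_j>), so |<v, e_j>|^2 = <v, u_j>^2 / <u_j, u_j>.
Coefficients: <v, e_1> = 1/sqrt(6), <v, e_2> = -29/sqrt(174).
Square and sum: Σ |<v, e_j>|^2 = 5.
Compute ||v||^2 = v·v = 5.
Deficit = 5 − 5 = 0 ≥ 0, confirming Bessel's inequality. (The deficit equals ||v − Σ <v,e_j> e_j||^2, the squared distance from v to span{e_j}.)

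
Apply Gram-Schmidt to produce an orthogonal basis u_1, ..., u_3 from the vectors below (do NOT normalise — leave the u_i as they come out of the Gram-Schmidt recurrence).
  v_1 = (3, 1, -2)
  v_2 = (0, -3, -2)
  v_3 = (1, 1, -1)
Orthogonal basis:
  u_1 = (3, 1, -2)
  u_2 = (-3/14, -43/14, -13/7)
  u_3 = (-56/181, 42/181, -63/181)

Apply the Gram-Schmidt recurrence
  u_1 = v_1
  u_i = v_i − Σ_{j<i} ((v_i · u_j) / (u_j · u_j)) · u_j.

Step by step this gives:
  u_1 = (3, 1, -2)
  u_2 = (-3/14, -43/14, -13/7)
  u_3 = (-56/181, 42/181, -63/181)

Orthogonality check:
  u_2 · u_1 = 0 (should be 0)
  u_3 · u_1 = 0 (should be 0)
  u_3 · u_2 = 0 (should be 0)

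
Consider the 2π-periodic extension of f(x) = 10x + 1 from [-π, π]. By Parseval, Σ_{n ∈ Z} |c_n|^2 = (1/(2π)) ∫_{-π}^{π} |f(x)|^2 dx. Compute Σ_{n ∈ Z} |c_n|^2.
Σ |c_n|^2 = 100π^2/3 + 1

Expand and integrate term by term over [-π, π]:
  ∫ (10x)^2 dx = 100·(2π^3/3); ∫ 2·10·(1)·x dx = 0 (odd integrand); ∫ 1^2 dx = 1·2π.
So (1/(2π)) ∫_{-π}^{π} (10x + 1)^2 dx = 100π^2/3 + 1 = 100π^2/3 + 1.
Parseval ⇒ Σ |c_n|^2 = 100π^2/3 + 1.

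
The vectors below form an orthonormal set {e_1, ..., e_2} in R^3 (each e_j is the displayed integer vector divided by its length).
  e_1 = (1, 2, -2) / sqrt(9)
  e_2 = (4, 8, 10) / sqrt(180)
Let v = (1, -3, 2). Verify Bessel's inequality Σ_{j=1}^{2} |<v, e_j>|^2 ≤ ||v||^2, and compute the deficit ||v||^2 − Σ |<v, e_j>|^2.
Σ |<v, e_j>|^2 = 9; ||v||^2 = 14; deficit = 5

Write each e_j = u_j / sqrt(<u_j, u_j>) where u_j is the displayed integer vector. Then <v, e_j> = <v, u_j> / sqrt(<u_j, u_j>), so |<v, e_j>|^2 = <v, u_j>^2 / <u_j, u_j>.
Coefficients: <v, e_1> = -9/sqrt(9), <v, e_2> = 0/sqrt(180).
Square and sum: Σ |<v, e_j>|^2 = 9.
Compute ||v||^2 = v·v = 14.
Deficit = 14 − 9 = 5 ≥ 0, confirming Bessel's inequality. (The deficit equals ||v − Σ <v,e_j> e_j||^2, the squared distance from v to span{e_j}.)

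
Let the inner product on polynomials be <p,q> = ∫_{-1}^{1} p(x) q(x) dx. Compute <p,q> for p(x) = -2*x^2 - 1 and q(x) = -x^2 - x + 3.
<p,q> = -128/15

Expand the product: p(x)·q(x) = 2*x^4 + 2*x^3 - 5*x^2 + x - 3.
∫_{-1}^{1} of each monomial x^k gives [2/(k+1) if k even, 0 if k odd]. Integrating term-by-term (or equivalently evaluating the antiderivative F(x) = 2*x^5/5 + x^4/2 - 5*x^3/3 + x^2/2 - 3*x at the endpoints):
  F(1) − F(−1) = -49/15 − (79/15) = -128/15.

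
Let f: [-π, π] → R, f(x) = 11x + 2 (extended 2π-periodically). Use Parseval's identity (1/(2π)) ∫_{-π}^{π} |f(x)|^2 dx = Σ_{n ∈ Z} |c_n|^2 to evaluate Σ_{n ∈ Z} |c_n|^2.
Σ |c_n|^2 = 121π^2/3 + 4

Expand and integrate term by term over [-π, π]:
  ∫ (11x)^2 dx = 121·(2π^3/3); ∫ 2·11·(2)·x dx = 0 (odd integrand); ∫ 2^2 dx = 4·2π.
So (1/(2π)) ∫_{-π}^{π} (11x + 2)^2 dx = 121π^2/3 + 4 = 121π^2/3 + 4.
Parseval ⇒ Σ |c_n|^2 = 121π^2/3 + 4.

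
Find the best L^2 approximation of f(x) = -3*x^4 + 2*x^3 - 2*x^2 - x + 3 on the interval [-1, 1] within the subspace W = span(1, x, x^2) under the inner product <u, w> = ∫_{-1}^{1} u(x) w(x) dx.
g(x) = -32*x^2/7 + x/5 + 114/35

The best approximation g ∈ W is the orthogonal projection of f onto W. Writing g = a_0 + a_1 x + a_2 x^2, the coefficients solve the normal equations G · a = b where
  G_{ij} = <φ_i, φ_j> and b_i = <f, φ_i>, with φ_0 = 1, φ_1 = x, φ_2 = x^2.
G =
  [2, 0, 2/3]
  [0, 2/3, 0]
  [2/3, 0, 2/5],
b = (52/15, 2/15, 12/35).
Solving gives a_0 = 114/35, a_1 = 1/5, a_2 = -32/7, so
  g(x) = -32*x^2/7 + x/5 + 114/35.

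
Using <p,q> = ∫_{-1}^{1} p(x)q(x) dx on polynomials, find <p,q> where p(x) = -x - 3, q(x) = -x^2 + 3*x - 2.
<p,q> = 12

Expand the product: p(x)·q(x) = x^3 - 7*x + 6.
∫_{-1}^{1} of each monomial x^k gives [2/(k+1) if k even, 0 if k odd]. Integrating term-by-term (or equivalently evaluating the antiderivative F(x) = x^4/4 - 7*x^2/2 + 6*x at the endpoints):
  F(1) − F(−1) = 11/4 − (-37/4) = 12.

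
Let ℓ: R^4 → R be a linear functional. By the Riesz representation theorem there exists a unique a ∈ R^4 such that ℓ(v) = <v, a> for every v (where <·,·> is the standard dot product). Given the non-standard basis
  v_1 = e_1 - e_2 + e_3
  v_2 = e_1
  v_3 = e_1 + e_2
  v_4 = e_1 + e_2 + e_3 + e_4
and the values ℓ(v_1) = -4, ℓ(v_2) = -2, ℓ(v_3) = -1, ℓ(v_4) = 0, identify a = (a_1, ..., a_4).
a = (-2, 1, -1, 2)

Write a = (a_1, ..., a_4) in the standard basis. For each basis vector v_i, ℓ(v_i) = <v_i, a> is a linear equation in the a_j's. Collect the n equations into a matrix system V a = ℓ, where row i of V is v_i (expressed in the standard basis). Since V is invertible (lower-triangular with 1s on the diagonal, up to permutation), solve by back-substitution:
  V =
[[1, -1, 1, 0],
 [1, 0, 0, 0],
 [1, 1, 0, 0],
 [1, 1, 1, 1]]
  V a = (-4, -2, -1, 0)
Solving gives a = (-2, 1, -1, 2).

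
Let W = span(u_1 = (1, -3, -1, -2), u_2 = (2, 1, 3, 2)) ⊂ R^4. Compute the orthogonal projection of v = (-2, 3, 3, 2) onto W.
proj_W(v) = (-78/103, 360/103, 168/103, 264/103)

Set up U = [u_1 | ... | u_2] ∈ R^(4×2). The projector onto W = col(U) is P = U (U^T U)^(-1) U^T.
Compute U^T U =
  [15, -8]
  [-8, 18],
and U^T v = (-18, 12).
Solve U^T U · c = U^T v for the coefficients: c = (-114/103, 18/103). The projection is proj_W(v) = U c.
Check: (v - proj_W(v)) · u_1 = 0  (should be 0).
Check: (v - proj_W(v)) · u_2 = 0  (should be 0).
Result: proj_W(v) = (-78/103, 360/103, 168/103, 264/103).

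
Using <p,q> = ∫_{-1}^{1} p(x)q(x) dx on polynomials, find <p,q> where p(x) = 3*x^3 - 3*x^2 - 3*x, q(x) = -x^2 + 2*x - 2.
<p,q> = 18/5

Expand the product: p(x)·q(x) = -3*x^5 + 9*x^4 - 9*x^3 + 6*x.
∫_{-1}^{1} of each monomial x^k gives [2/(k+1) if k even, 0 if k odd]. Integrating term-by-term (or equivalently evaluating the antiderivative F(x) = -x^6/2 + 9*x^5/5 - 9*x^4/4 + 3*x^2 at the endpoints):
  F(1) − F(−1) = 41/20 − (-31/20) = 18/5.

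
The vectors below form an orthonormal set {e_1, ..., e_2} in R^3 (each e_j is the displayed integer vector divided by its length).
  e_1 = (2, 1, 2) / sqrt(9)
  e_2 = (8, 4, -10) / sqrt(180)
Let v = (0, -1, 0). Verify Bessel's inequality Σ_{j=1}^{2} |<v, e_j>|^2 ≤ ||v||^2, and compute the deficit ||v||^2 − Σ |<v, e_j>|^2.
Σ |<v, e_j>|^2 = 1/5; ||v||^2 = 1; deficit = 4/5

Write each e_j = u_j / sqrt(<u_j, u_j>) where u_j is the displayed integer vector. Then <v, e_j> = <v, u_j> / sqrt(<u_j, u_j>), so |<v, e_j>|^2 = <v, u_j>^2 / <u_j, u_j>.
Coefficients: <v, e_1> = -1/sqrt(9), <v, e_2> = -4/sqrt(180).
Square and sum: Σ |<v, e_j>|^2 = 1/5.
Compute ||v||^2 = v·v = 1.
Deficit = 1 − 1/5 = 4/5 ≥ 0, confirming Bessel's inequality. (The deficit equals ||v − Σ <v,e_j> e_j||^2, the squared distance from v to span{e_j}.)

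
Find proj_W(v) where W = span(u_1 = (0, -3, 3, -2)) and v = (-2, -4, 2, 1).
proj_W(v) = (0, -24/11, 24/11, -16/11)

Set up U = [u_1 | ... | u_1] ∈ R^(4×1). The projector onto W = col(U) is P = U (U^T U)^(-1) U^T.
Compute U^T U =
  [22],
and U^T v = (16).
Solve U^T U · c = U^T v for the coefficients: c = (8/11). The projection is proj_W(v) = U c.
Check: (v - proj_W(v)) · u_1 = 0  (should be 0).
Result: proj_W(v) = (0, -24/11, 24/11, -16/11).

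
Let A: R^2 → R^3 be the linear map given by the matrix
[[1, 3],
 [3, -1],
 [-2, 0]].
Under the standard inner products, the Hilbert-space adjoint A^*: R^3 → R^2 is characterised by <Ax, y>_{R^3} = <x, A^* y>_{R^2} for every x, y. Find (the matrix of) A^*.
A^* = A^T =
[[1, 3, -2],
 [3, -1, 0]]

For real matrices with standard dot products, the defining identity <Ax, y> = <x, A^* y> gives (Ax)^T y = x^T (A^*) y, i.e. x^T A^T y = x^T (A^*) y. Since this holds for all x, y, we must have A^* = A^T. Therefore
A^* =
[[1, 3, -2],
 [3, -1, 0]].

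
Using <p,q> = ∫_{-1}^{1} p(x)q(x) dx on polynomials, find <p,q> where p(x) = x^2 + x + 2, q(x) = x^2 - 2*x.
<p,q> = 2/5

Expand the product: p(x)·q(x) = x^4 - x^3 - 4*x.
∫_{-1}^{1} of each monomial x^k gives [2/(k+1) if k even, 0 if k odd]. Integrating term-by-term (or equivalently evaluating the antiderivative F(x) = x^5/5 - x^4/4 - 2*x^2 at the endpoints):
  F(1) − F(−1) = -41/20 − (-49/20) = 2/5.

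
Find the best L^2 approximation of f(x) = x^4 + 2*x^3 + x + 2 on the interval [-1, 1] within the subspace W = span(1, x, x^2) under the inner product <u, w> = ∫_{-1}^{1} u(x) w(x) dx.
g(x) = 6*x^2/7 + 11*x/5 + 67/35

The best approximation g ∈ W is the orthogonal projection of f onto W. Writing g = a_0 + a_1 x + a_2 x^2, the coefficients solve the normal equations G · a = b where
  G_{ij} = <φ_i, φ_j> and b_i = <f, φ_i>, with φ_0 = 1, φ_1 = x, φ_2 = x^2.
G =
  [2, 0, 2/3]
  [0, 2/3, 0]
  [2/3, 0, 2/5],
b = (22/5, 22/15, 34/21).
Solving gives a_0 = 67/35, a_1 = 11/5, a_2 = 6/7, so
  g(x) = 6*x^2/7 + 11*x/5 + 67/35.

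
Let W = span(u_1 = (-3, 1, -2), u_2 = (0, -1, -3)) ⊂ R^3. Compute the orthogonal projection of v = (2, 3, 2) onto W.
proj_W(v) = (15/23, 66/115, 323/115)

Set up U = [u_1 | ... | u_2] ∈ R^(3×2). The projector onto W = col(U) is P = U (U^T U)^(-1) U^T.
Compute U^T U =
  [14, 5]
  [5, 10],
and U^T v = (-7, -9).
Solve U^T U · c = U^T v for the coefficients: c = (-5/23, -91/115). The projection is proj_W(v) = U c.
Check: (v - proj_W(v)) · u_1 = 0  (should be 0).
Check: (v - proj_W(v)) · u_2 = 0  (should be 0).
Result: proj_W(v) = (15/23, 66/115, 323/115).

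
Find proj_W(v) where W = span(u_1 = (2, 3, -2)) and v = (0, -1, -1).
proj_W(v) = (-2/17, -3/17, 2/17)

Set up U = [u_1 | ... | u_1] ∈ R^(3×1). The projector onto W = col(U) is P = U (U^T U)^(-1) U^T.
Compute U^T U =
  [17],
and U^T v = (-1).
Solve U^T U · c = U^T v for the coefficients: c = (-1/17). The projection is proj_W(v) = U c.
Check: (v - proj_W(v)) · u_1 = 0  (should be 0).
Result: proj_W(v) = (-2/17, -3/17, 2/17).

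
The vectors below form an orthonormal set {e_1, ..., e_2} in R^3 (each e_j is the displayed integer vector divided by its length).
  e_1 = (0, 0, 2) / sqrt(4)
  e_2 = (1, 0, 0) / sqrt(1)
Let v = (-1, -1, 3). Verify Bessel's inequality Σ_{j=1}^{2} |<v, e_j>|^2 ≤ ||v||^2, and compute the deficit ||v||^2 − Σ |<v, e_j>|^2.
Σ |<v, e_j>|^2 = 10; ||v||^2 = 11; deficit = 1

Write each e_j = u_j / sqrt(<u_j, u_j>) where u_j is the displayed integer vector. Then <v, e_j> = <v, u_j> / sqrt(<u_j, u_j>), so |<v, e_j>|^2 = <v, u_j>^2 / <u_j, u_j>.
Coefficients: <v, e_1> = 6/sqrt(4), <v, e_2> = -1/sqrt(1).
Square and sum: Σ |<v, e_j>|^2 = 10.
Compute ||v||^2 = v·v = 11.
Deficit = 11 − 10 = 1 ≥ 0, confirming Bessel's inequality. (The deficit equals ||v − Σ <v,e_j> e_j||^2, the squared distance from v to span{e_j}.)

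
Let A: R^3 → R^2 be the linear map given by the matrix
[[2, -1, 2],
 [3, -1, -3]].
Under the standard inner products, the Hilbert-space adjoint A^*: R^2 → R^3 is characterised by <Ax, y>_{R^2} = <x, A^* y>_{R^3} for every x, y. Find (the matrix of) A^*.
A^* = A^T =
[[2, 3],
 [-1, -1],
 [2, -3]]

For real matrices with standard dot products, the defining identity <Ax, y> = <x, A^* y> gives (Ax)^T y = x^T (A^*) y, i.e. x^T A^T y = x^T (A^*) y. Since this holds for all x, y, we must have A^* = A^T. Therefore
A^* =
[[2, 3],
 [-1, -1],
 [2, -3]].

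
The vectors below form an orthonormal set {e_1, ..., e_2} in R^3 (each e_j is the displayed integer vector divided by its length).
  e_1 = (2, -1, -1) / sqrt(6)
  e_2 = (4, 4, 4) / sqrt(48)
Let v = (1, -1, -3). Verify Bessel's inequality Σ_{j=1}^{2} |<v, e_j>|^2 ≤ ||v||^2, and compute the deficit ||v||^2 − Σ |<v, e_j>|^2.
Σ |<v, e_j>|^2 = 9; ||v||^2 = 11; deficit = 2

Write each e_j = u_j / sqrt(<u_j, u_j>) where u_j is the displayed integer vector. Then <v, e_j> = <v, u_j> / sqrt(<u_j, u_j>), so |<v, e_j>|^2 = <v, u_j>^2 / <u_j, u_j>.
Coefficients: <v, e_1> = 6/sqrt(6), <v, e_2> = -12/sqrt(48).
Square and sum: Σ |<v, e_j>|^2 = 9.
Compute ||v||^2 = v·v = 11.
Deficit = 11 − 9 = 2 ≥ 0, confirming Bessel's inequality. (The deficit equals ||v − Σ <v,e_j> e_j||^2, the squared distance from v to span{e_j}.)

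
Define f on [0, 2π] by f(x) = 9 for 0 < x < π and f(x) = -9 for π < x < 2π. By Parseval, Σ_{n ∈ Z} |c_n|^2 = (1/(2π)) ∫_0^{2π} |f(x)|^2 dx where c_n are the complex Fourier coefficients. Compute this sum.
Σ |c_n|^2 = 81

Parseval equates the L^2 energy of f (normalised by 1/(2π)) with the ℓ^2 sum of its Fourier coefficients: (1/(2π)) ∫_0^{2π} |f|^2 = Σ |c_n|^2.
Compute the left side: (1/(2π)) [∫_0^π 9^2 dx + ∫_π^{2π} (-9)^2 dx] = (1/(2π)) · (81π + 81π) = (81 + 81)/2 = 81.
So Σ_{n ∈ Z} |c_n|^2 = 81.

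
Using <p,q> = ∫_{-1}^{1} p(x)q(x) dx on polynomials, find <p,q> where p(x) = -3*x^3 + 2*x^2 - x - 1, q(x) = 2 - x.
<p,q> = 8/15

Expand the product: p(x)·q(x) = 3*x^4 - 8*x^3 + 5*x^2 - x - 2.
∫_{-1}^{1} of each monomial x^k gives [2/(k+1) if k even, 0 if k odd]. Integrating term-by-term (or equivalently evaluating the antiderivative F(x) = 3*x^5/5 - 2*x^4 + 5*x^3/3 - x^2/2 - 2*x at the endpoints):
  F(1) − F(−1) = -67/30 − (-83/30) = 8/15.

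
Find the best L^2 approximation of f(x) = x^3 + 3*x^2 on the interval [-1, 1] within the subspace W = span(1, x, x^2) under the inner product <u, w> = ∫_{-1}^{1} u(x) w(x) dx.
g(x) = 3*x^2 + 3*x/5

The best approximation g ∈ W is the orthogonal projection of f onto W. Writing g = a_0 + a_1 x + a_2 x^2, the coefficients solve the normal equations G · a = b where
  G_{ij} = <φ_i, φ_j> and b_i = <f, φ_i>, with φ_0 = 1, φ_1 = x, φ_2 = x^2.
G =
  [2, 0, 2/3]
  [0, 2/3, 0]
  [2/3, 0, 2/5],
b = (2, 2/5, 6/5).
Solving gives a_0 = 0, a_1 = 3/5, a_2 = 3, so
  g(x) = 3*x^2 + 3*x/5.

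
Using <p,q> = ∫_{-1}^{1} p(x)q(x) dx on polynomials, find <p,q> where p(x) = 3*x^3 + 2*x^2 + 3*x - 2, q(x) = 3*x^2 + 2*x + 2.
<p,q> = -8/15

Expand the product: p(x)·q(x) = 9*x^5 + 12*x^4 + 19*x^3 + 4*x^2 + 2*x - 4.
∫_{-1}^{1} of each monomial x^k gives [2/(k+1) if k even, 0 if k odd]. Integrating term-by-term (or equivalently evaluating the antiderivative F(x) = 3*x^6/2 + 12*x^5/5 + 19*x^4/4 + 4*x^3/3 + x^2 - 4*x at the endpoints):
  F(1) − F(−1) = 419/60 − (451/60) = -8/15.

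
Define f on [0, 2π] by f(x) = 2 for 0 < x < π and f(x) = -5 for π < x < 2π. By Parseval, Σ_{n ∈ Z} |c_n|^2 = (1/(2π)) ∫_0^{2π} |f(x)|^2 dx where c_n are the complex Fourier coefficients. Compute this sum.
Σ |c_n|^2 = 29/2

Parseval equates the L^2 energy of f (normalised by 1/(2π)) with the ℓ^2 sum of its Fourier coefficients: (1/(2π)) ∫_0^{2π} |f|^2 = Σ |c_n|^2.
Compute the left side: (1/(2π)) [∫_0^π 2^2 dx + ∫_π^{2π} (-5)^2 dx] = (1/(2π)) · (4π + 25π) = (4 + 25)/2 = 29/2.
So Σ_{n ∈ Z} |c_n|^2 = 29/2.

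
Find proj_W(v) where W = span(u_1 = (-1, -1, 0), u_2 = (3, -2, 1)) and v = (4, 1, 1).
proj_W(v) = (110/27, 25/27, 17/27)

Set up U = [u_1 | ... | u_2] ∈ R^(3×2). The projector onto W = col(U) is P = U (U^T U)^(-1) U^T.
Compute U^T U =
  [2, -1]
  [-1, 14],
and U^T v = (-5, 11).
Solve U^T U · c = U^T v for the coefficients: c = (-59/27, 17/27). The projection is proj_W(v) = U c.
Check: (v - proj_W(v)) · u_1 = 0  (should be 0).
Check: (v - proj_W(v)) · u_2 = 0  (should be 0).
Result: proj_W(v) = (110/27, 25/27, 17/27).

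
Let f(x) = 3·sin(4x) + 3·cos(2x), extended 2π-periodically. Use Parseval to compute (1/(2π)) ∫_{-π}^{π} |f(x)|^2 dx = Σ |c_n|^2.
Σ |c_n|^2 = 9

Expand |f|^2 and use orthogonality of {sin(nx), cos(mx)} on [-π, π]:
  ∫_{-π}^{π} sin(nx)^2 dx = π, ∫ cos(mx)^2 dx = π, and cross terms integrate to 0.
So ∫_{-π}^{π} f(x)^2 dx = 3^2 · π + 3^2 · π = (9 + 9)π.
Divide by 2π: (9 + 9)/2 = 9.
By Parseval, this equals Σ |c_n|^2.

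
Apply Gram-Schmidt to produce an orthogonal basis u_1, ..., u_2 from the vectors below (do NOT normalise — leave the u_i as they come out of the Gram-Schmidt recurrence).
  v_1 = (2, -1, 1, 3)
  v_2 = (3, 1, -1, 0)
Orthogonal basis:
  u_1 = (2, -1, 1, 3)
  u_2 = (37/15, 19/15, -19/15, -4/5)

Apply the Gram-Schmidt recurrence
  u_1 = v_1
  u_i = v_i − Σ_{j<i} ((v_i · u_j) / (u_j · u_j)) · u_j.

Step by step this gives:
  u_1 = (2, -1, 1, 3)
  u_2 = (37/15, 19/15, -19/15, -4/5)

Orthogonality check:
  u_2 · u_1 = 0 (should be 0)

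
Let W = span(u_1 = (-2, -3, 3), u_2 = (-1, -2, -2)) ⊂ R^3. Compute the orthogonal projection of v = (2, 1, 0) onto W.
proj_W(v) = (92/97, 313/194, -17/194)

Set up U = [u_1 | ... | u_2] ∈ R^(3×2). The projector onto W = col(U) is P = U (U^T U)^(-1) U^T.
Compute U^T U =
  [22, 2]
  [2, 9],
and U^T v = (-7, -4).
Solve U^T U · c = U^T v for the coefficients: c = (-55/194, -37/97). The projection is proj_W(v) = U c.
Check: (v - proj_W(v)) · u_1 = 0  (should be 0).
Check: (v - proj_W(v)) · u_2 = 0  (should be 0).
Result: proj_W(v) = (92/97, 313/194, -17/194).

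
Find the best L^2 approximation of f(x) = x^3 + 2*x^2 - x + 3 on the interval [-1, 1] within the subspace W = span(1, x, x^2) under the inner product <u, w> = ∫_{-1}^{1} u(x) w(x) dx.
g(x) = 2*x^2 - 2*x/5 + 3

The best approximation g ∈ W is the orthogonal projection of f onto W. Writing g = a_0 + a_1 x + a_2 x^2, the coefficients solve the normal equations G · a = b where
  G_{ij} = <φ_i, φ_j> and b_i = <f, φ_i>, with φ_0 = 1, φ_1 = x, φ_2 = x^2.
G =
  [2, 0, 2/3]
  [0, 2/3, 0]
  [2/3, 0, 2/5],
b = (22/3, -4/15, 14/5).
Solving gives a_0 = 3, a_1 = -2/5, a_2 = 2, so
  g(x) = 2*x^2 - 2*x/5 + 3.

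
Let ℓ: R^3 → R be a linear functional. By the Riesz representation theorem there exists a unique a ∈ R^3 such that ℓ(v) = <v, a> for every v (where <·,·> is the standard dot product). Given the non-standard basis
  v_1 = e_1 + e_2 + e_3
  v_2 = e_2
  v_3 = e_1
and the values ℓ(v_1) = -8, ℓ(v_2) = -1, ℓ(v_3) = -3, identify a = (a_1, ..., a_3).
a = (-3, -1, -4)

Write a = (a_1, ..., a_3) in the standard basis. For each basis vector v_i, ℓ(v_i) = <v_i, a> is a linear equation in the a_j's. Collect the n equations into a matrix system V a = ℓ, where row i of V is v_i (expressed in the standard basis). Since V is invertible (lower-triangular with 1s on the diagonal, up to permutation), solve by back-substitution:
  V =
[[1, 1, 1],
 [0, 1, 0],
 [1, 0, 0]]
  V a = (-8, -1, -3)
Solving gives a = (-3, -1, -4).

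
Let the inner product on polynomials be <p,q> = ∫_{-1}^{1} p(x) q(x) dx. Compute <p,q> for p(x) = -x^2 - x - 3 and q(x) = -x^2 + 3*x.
<p,q> = 2/5

Expand the product: p(x)·q(x) = x^4 - 2*x^3 - 9*x.
∫_{-1}^{1} of each monomial x^k gives [2/(k+1) if k even, 0 if k odd]. Integrating term-by-term (or equivalently evaluating the antiderivative F(x) = x^5/5 - x^4/2 - 9*x^2/2 at the endpoints):
  F(1) − F(−1) = -24/5 − (-26/5) = 2/5.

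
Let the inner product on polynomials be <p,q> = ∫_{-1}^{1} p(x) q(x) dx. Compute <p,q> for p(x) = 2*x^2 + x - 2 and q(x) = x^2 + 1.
<p,q> = -16/5

Expand the product: p(x)·q(x) = 2*x^4 + x^3 + x - 2.
∫_{-1}^{1} of each monomial x^k gives [2/(k+1) if k even, 0 if k odd]. Integrating term-by-term (or equivalently evaluating the antiderivative F(x) = 2*x^5/5 + x^4/4 + x^2/2 - 2*x at the endpoints):
  F(1) − F(−1) = -17/20 − (47/20) = -16/5.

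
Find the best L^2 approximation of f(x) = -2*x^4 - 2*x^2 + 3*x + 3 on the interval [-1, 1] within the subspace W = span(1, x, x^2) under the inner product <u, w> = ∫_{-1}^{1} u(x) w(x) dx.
g(x) = -26*x^2/7 + 3*x + 111/35

The best approximation g ∈ W is the orthogonal projection of f onto W. Writing g = a_0 + a_1 x + a_2 x^2, the coefficients solve the normal equations G · a = b where
  G_{ij} = <φ_i, φ_j> and b_i = <f, φ_i>, with φ_0 = 1, φ_1 = x, φ_2 = x^2.
G =
  [2, 0, 2/3]
  [0, 2/3, 0]
  [2/3, 0, 2/5],
b = (58/15, 2, 22/35).
Solving gives a_0 = 111/35, a_1 = 3, a_2 = -26/7, so
  g(x) = -26*x^2/7 + 3*x + 111/35.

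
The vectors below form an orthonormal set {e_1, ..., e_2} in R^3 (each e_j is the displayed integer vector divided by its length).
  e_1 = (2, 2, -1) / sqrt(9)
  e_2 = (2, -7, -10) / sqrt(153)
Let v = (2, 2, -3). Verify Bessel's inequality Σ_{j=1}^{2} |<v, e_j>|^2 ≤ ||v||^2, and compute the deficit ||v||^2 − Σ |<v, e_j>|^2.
Σ |<v, e_j>|^2 = 273/17; ||v||^2 = 17; deficit = 16/17

Write each e_j = u_j / sqrt(<u_j, u_j>) where u_j is the displayed integer vector. Then <v, e_j> = <v, u_j> / sqrt(<u_j, u_j>), so |<v, e_j>|^2 = <v, u_j>^2 / <u_j, u_j>.
Coefficients: <v, e_1> = 11/sqrt(9), <v, e_2> = 20/sqrt(153).
Square and sum: Σ |<v, e_j>|^2 = 273/17.
Compute ||v||^2 = v·v = 17.
Deficit = 17 − 273/17 = 16/17 ≥ 0, confirming Bessel's inequality. (The deficit equals ||v − Σ <v,e_j> e_j||^2, the squared distance from v to span{e_j}.)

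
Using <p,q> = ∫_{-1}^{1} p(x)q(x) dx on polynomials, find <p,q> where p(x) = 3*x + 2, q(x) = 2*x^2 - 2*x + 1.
<p,q> = 8/3

Expand the product: p(x)·q(x) = 6*x^3 - 2*x^2 - x + 2.
∫_{-1}^{1} of each monomial x^k gives [2/(k+1) if k even, 0 if k odd]. Integrating term-by-term (or equivalently evaluating the antiderivative F(x) = 3*x^4/2 - 2*x^3/3 - x^2/2 + 2*x at the endpoints):
  F(1) − F(−1) = 7/3 − (-1/3) = 8/3.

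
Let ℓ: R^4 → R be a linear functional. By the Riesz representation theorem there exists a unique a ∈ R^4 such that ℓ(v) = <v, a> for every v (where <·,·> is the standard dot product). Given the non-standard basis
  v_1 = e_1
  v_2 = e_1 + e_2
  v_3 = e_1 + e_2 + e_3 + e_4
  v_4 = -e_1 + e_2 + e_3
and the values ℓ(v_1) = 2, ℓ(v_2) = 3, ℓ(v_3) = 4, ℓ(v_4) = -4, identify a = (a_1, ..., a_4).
a = (2, 1, -3, 4)

Write a = (a_1, ..., a_4) in the standard basis. For each basis vector v_i, ℓ(v_i) = <v_i, a> is a linear equation in the a_j's. Collect the n equations into a matrix system V a = ℓ, where row i of V is v_i (expressed in the standard basis). Since V is invertible (lower-triangular with 1s on the diagonal, up to permutation), solve by back-substitution:
  V =
[[1, 0, 0, 0],
 [1, 1, 0, 0],
 [1, 1, 1, 1],
 [-1, 1, 1, 0]]
  V a = (2, 3, 4, -4)
Solving gives a = (2, 1, -3, 4).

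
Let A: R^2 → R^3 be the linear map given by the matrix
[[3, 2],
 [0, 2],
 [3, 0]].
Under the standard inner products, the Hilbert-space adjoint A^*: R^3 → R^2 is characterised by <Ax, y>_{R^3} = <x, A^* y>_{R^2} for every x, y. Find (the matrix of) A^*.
A^* = A^T =
[[3, 0, 3],
 [2, 2, 0]]

For real matrices with standard dot products, the defining identity <Ax, y> = <x, A^* y> gives (Ax)^T y = x^T (A^*) y, i.e. x^T A^T y = x^T (A^*) y. Since this holds for all x, y, we must have A^* = A^T. Therefore
A^* =
[[3, 0, 3],
 [2, 2, 0]].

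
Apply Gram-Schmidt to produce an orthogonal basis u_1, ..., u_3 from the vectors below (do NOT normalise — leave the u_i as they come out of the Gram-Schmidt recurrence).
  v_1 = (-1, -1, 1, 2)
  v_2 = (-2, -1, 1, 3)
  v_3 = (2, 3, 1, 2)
Orthogonal basis:
  u_1 = (-1, -1, 1, 2)
  u_2 = (-4/7, 3/7, -3/7, 1/7)
  u_3 = (2, 3, 1, 2)

Apply the Gram-Schmidt recurrence
  u_1 = v_1
  u_i = v_i − Σ_{j<i} ((v_i · u_j) / (u_j · u_j)) · u_j.

Step by step this gives:
  u_1 = (-1, -1, 1, 2)
  u_2 = (-4/7, 3/7, -3/7, 1/7)
  u_3 = (2, 3, 1, 2)

Orthogonality check:
  u_2 · u_1 = 0 (should be 0)
  u_3 · u_1 = 0 (should be 0)
  u_3 · u_2 = 0 (should be 0)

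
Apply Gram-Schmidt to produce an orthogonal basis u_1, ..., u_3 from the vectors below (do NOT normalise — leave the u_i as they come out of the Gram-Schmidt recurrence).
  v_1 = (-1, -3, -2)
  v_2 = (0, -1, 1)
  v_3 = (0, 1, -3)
Orthogonal basis:
  u_1 = (-1, -3, -2)
  u_2 = (1/14, -11/14, 8/7)
  u_3 = (10/27, -2/27, -2/27)

Apply the Gram-Schmidt recurrence
  u_1 = v_1
  u_i = v_i − Σ_{j<i} ((v_i · u_j) / (u_j · u_j)) · u_j.

Step by step this gives:
  u_1 = (-1, -3, -2)
  u_2 = (1/14, -11/14, 8/7)
  u_3 = (10/27, -2/27, -2/27)

Orthogonality check:
  u_2 · u_1 = 0 (should be 0)
  u_3 · u_1 = 0 (should be 0)
  u_3 · u_2 = 0 (should be 0)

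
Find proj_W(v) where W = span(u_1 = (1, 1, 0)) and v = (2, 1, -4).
proj_W(v) = (3/2, 3/2, 0)

Set up U = [u_1 | ... | u_1] ∈ R^(3×1). The projector onto W = col(U) is P = U (U^T U)^(-1) U^T.
Compute U^T U =
  [2],
and U^T v = (3).
Solve U^T U · c = U^T v for the coefficients: c = (3/2). The projection is proj_W(v) = U c.
Check: (v - proj_W(v)) · u_1 = 0  (should be 0).
Result: proj_W(v) = (3/2, 3/2, 0).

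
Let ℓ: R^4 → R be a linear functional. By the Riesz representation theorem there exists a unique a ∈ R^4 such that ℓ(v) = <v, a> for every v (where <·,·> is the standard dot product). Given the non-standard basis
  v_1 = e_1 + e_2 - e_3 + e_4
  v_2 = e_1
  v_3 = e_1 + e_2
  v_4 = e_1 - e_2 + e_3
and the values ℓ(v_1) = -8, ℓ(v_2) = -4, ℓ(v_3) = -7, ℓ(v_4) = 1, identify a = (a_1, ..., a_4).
a = (-4, -3, 2, 1)

Write a = (a_1, ..., a_4) in the standard basis. For each basis vector v_i, ℓ(v_i) = <v_i, a> is a linear equation in the a_j's. Collect the n equations into a matrix system V a = ℓ, where row i of V is v_i (expressed in the standard basis). Since V is invertible (lower-triangular with 1s on the diagonal, up to permutation), solve by back-substitution:
  V =
[[1, 1, -1, 1],
 [1, 0, 0, 0],
 [1, 1, 0, 0],
 [1, -1, 1, 0]]
  V a = (-8, -4, -7, 1)
Solving gives a = (-4, -3, 2, 1).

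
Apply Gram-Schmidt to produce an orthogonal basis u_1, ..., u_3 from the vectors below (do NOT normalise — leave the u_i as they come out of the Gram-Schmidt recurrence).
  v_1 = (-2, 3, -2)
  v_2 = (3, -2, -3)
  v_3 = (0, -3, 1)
Orthogonal basis:
  u_1 = (-2, 3, -2)
  u_2 = (39/17, -16/17, -63/17)
  u_3 = (-31/26, -186/169, -155/338)

Apply the Gram-Schmidt recurrence
  u_1 = v_1
  u_i = v_i − Σ_{j<i} ((v_i · u_j) / (u_j · u_j)) · u_j.

Step by step this gives:
  u_1 = (-2, 3, -2)
  u_2 = (39/17, -16/17, -63/17)
  u_3 = (-31/26, -186/169, -155/338)

Orthogonality check:
  u_2 · u_1 = 0 (should be 0)
  u_3 · u_1 = 0 (should be 0)
  u_3 · u_2 = 0 (should be 0)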